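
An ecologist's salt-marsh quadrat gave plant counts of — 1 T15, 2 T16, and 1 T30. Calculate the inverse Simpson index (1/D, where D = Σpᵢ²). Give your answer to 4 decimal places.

2.6667

Total N = 1+2+1 = 4, so the proportions are 0.25, 0.5, 0.25 (working shown to 7 dp, full precision carried).
D = 0.25² + 0.5² + 0.25² = 0.0625000 + 0.2500000 + 0.0625000 = 0.3750000.
So 1/D = 2.666667, i.e. 2.6667 to 4 decimal places.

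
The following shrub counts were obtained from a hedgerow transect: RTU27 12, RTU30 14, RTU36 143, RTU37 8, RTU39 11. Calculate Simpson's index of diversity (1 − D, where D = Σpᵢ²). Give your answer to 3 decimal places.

Total N = 12+14+143+8+11 = 188, so the proportions are 0.06383, 0.07447, 0.76064, 0.04255, 0.05851 (working shown to 5 dp, full precision carried).
D = 0.06383² + 0.07447² + 0.76064² + 0.04255² + 0.05851² = 0.00407 + 0.00555 + 0.57857 + 0.00181 + 0.00342 = 0.59342.
So 1 − D = 0.40658, i.e. 0.407 to 3 decimal places.

0.407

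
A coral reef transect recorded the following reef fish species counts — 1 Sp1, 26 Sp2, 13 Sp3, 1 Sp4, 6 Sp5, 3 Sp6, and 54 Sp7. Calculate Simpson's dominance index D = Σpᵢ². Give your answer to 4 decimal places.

0.3521

Total N = 1+26+13+1+6+3+54 = 104, so the proportions are 0.009615, 0.25, 0.125, 0.009615, 0.057692, 0.028846, 0.519231 (working shown to 6 dp, full precision carried).
D = 0.009615² + 0.25² + 0.125² + 0.009615² + 0.057692² + 0.028846² + 0.519231² = 0.000092 + 0.062500 + 0.015625 + 0.000092 + 0.003328 + 0.000832 + 0.269601 = 0.352071.
To 4 decimal places, D = 0.3521.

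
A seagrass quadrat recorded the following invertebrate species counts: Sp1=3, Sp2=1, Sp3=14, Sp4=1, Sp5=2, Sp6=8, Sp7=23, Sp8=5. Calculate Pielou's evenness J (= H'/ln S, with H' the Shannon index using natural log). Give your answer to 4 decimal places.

0.7764

Total N = 3+1+14+1+2+8+23+5 = 57, so the proportions are 0.052632, 0.017544, 0.245614, 0.017544, 0.035088, 0.140351, 0.403509, 0.087719 (working shown to 6 dp, full precision carried).
H' = −Σ pᵢ ln pᵢ = −((-0.154970) + (-0.070931) + (-0.344841) + (-0.070931) + (-0.117540) + (-0.275594) + (-0.366207) + (-0.213475)) = 1.614489.
With S = 8 species, ln S = 2.079442, so J = 1.614489/2.079442 = 0.776405, i.e. 0.7764 to 4 decimal places.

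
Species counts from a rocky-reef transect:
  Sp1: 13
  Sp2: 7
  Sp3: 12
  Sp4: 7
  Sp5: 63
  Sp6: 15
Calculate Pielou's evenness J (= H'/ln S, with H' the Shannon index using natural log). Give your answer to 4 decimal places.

Total N = 13+7+12+7+63+15 = 117, so the proportions are 0.111111, 0.059829, 0.102564, 0.059829, 0.538462, 0.128205 (working shown to 6 dp, full precision carried).
H' = −Σ pᵢ ln pᵢ = −((-0.244136) + (-0.168494) + (-0.233566) + (-0.168494) + (-0.333329) + (-0.263349)) = 1.411369.
With S = 6 species, ln S = 1.791759, so J = 1.411369/1.791759 = 0.787700, i.e. 0.7877 to 4 decimal places.

0.7877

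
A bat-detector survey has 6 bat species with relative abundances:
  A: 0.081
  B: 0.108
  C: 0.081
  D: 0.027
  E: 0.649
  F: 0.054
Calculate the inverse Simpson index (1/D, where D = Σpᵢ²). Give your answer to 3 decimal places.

D = 0.081² + 0.108² + 0.081² + 0.027² + 0.649² + 0.054² = 0.006561 + 0.011664 + 0.006561 + 0.000729 + 0.421201 + 0.002916 = 0.449632 (working shown to 6 dp, full precision carried).
So 1/D = 2.22404, i.e. 2.224 to 3 decimal places.

2.224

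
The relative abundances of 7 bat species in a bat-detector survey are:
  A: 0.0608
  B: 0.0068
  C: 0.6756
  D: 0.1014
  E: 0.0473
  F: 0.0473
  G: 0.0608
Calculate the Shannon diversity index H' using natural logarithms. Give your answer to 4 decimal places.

Each pᵢ ln pᵢ term (working shown to 6 dp, full precision carried): 0.0608×(-2.800165)=-0.170250, 0.0068×(-4.990833)=-0.033938, 0.6756×(-0.392154)=-0.264939, 0.1014×(-2.288682)=-0.232072, 0.0473×(-3.051245)=-0.144324, 0.0473×(-3.051245)=-0.144324, 0.0608×(-2.800165)=-0.170250.
Sum = -1.160097, so H' = 1.1601.

1.1601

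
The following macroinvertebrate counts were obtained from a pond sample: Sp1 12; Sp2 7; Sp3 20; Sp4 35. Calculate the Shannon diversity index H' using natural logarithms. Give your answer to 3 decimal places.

Total N = 12+7+20+35 = 74, so the proportions are 0.16216, 0.09459, 0.27027, 0.47297 (working shown to 5 dp, full precision carried).
Each pᵢ ln pᵢ term: 0.16216×(-1.81916)=-0.29500, 0.09459×(-2.35815)=-0.22307, 0.27027×(-1.30833)=-0.35360, 0.47297×(-0.74872)=-0.35412.
Sum = -1.22579, so H' = 1.226.

1.226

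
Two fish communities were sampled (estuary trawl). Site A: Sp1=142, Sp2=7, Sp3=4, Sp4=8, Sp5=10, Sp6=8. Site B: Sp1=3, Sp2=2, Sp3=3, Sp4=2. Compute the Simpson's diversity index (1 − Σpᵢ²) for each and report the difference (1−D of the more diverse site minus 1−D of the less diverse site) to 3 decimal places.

Site A: N=179, proportions 0.7933, 0.03911, 0.02235, 0.04469, 0.05587, 0.04469, giving 1−D = 0.36154 (working shown to 5 dp, full precision carried).
Site B: N=10, proportions 0.3, 0.2, 0.3, 0.2, giving 1−D = 0.74000.
Difference = |0.36154 − 0.74000| = 0.37846, i.e. 0.378 to 3 decimal places.

0.378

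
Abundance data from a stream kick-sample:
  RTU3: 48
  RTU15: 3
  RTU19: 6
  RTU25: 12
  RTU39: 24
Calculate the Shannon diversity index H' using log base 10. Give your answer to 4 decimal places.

0.5397

Total N = 48+3+6+12+24 = 93, so the proportions are 0.516129, 0.032258, 0.064516, 0.129032, 0.258065 (working shown to 6 dp, full precision carried).
Each pᵢ log₁₀ pᵢ term: 0.516129×(-0.287242)=-0.148254, 0.032258×(-1.491362)=-0.048108, 0.064516×(-1.190332)=-0.076796, 0.129032×(-0.889302)=-0.114749, 0.258065×(-0.588272)=-0.151812.
Sum = -0.539718, so H' = 0.5397.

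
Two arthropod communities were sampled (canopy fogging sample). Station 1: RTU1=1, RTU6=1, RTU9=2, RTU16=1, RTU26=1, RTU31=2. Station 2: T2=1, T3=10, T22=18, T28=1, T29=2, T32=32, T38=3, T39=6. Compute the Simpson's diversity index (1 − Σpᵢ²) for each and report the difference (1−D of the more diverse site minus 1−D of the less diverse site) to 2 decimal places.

0.09

Station 1: N=8, proportions 0.125, 0.125, 0.25, 0.125, 0.125, 0.25, giving 1−D = 0.8125 (working shown to 4 dp, full precision carried).
Station 2: N=73, proportions 0.0137, 0.137, 0.2466, 0.0137, 0.0274, 0.4384, 0.0411, 0.0822, giving 1−D = 0.7187.
Difference = |0.8125 − 0.7187| = 0.0938, i.e. 0.09 to 2 decimal places.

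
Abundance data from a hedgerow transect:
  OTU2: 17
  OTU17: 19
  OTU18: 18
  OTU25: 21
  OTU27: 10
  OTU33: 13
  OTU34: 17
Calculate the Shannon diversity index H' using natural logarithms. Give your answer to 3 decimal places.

Total N = 17+19+18+21+10+13+17 = 115, so the proportions are 0.14783, 0.16522, 0.15652, 0.18261, 0.08696, 0.11304, 0.14783 (working shown to 5 dp, full precision carried).
Each pᵢ ln pᵢ term: 0.14783×(-1.91172)=-0.28260, 0.16522×(-1.80049)=-0.29747, 0.15652×(-1.85456)=-0.29028, 0.18261×(-1.70041)=-0.31051, 0.08696×(-2.44235)=-0.21238, 0.11304×(-2.17998)=-0.24643, 0.14783×(-1.91172)=-0.28260.
Sum = -1.92228, so H' = 1.922.

1.922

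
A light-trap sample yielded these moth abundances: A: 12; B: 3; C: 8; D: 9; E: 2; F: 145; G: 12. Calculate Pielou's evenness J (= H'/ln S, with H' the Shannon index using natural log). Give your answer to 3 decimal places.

Total N = 12+3+8+9+2+145+12 = 191, so the proportions are 0.06283, 0.01571, 0.04188, 0.04712, 0.01047, 0.75916, 0.06283 (working shown to 5 dp, full precision carried).
H' = −Σ pᵢ ln pᵢ = −((-0.17387) + (-0.06524) + (-0.13289) + (-0.14396) + (-0.04774) + (-0.20918) + (-0.17387)) = 0.94674.
With S = 7 species, ln S = 1.94591, so J = 0.94674/1.94591 = 0.48653, i.e. 0.487 to 3 decimal places.

0.487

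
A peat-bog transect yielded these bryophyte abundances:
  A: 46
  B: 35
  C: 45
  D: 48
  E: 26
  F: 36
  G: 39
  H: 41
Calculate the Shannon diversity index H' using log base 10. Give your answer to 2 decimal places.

Total N = 46+35+45+48+26+36+39+41 = 316, so the proportions are 0.1456, 0.1108, 0.1424, 0.1519, 0.0823, 0.1139, 0.1234, 0.1297 (working shown to 4 dp, full precision carried).
Each pᵢ log₁₀ pᵢ term: 0.1456×(-0.8369)=-0.1218, 0.1108×(-0.9556)=-0.1058, 0.1424×(-0.8465)=-0.1205, 0.1519×(-0.8184)=-0.1243, 0.0823×(-1.0847)=-0.0892, 0.1139×(-0.9434)=-0.1075, 0.1234×(-0.9086)=-0.1121, 0.1297×(-0.8869)=-0.1151.
Sum = -0.8965, so H' = 0.90.

0.90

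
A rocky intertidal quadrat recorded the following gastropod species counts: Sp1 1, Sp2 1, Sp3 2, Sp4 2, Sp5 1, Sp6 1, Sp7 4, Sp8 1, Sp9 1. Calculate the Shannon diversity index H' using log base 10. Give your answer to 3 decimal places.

Total N = 1+1+2+2+1+1+4+1+1 = 14, so the proportions are 0.07143, 0.07143, 0.14286, 0.14286, 0.07143, 0.07143, 0.28571, 0.07143, 0.07143 (working shown to 5 dp, full precision carried).
Each pᵢ log₁₀ pᵢ term: 0.07143×(-1.14613)=-0.08187, 0.07143×(-1.14613)=-0.08187, 0.14286×(-0.84510)=-0.12073, 0.14286×(-0.84510)=-0.12073, 0.07143×(-1.14613)=-0.08187, 0.07143×(-1.14613)=-0.08187, 0.28571×(-0.54407)=-0.15545, 0.07143×(-1.14613)=-0.08187, 0.07143×(-1.14613)=-0.08187.
Sum = -0.88810, so H' = 0.888.

0.888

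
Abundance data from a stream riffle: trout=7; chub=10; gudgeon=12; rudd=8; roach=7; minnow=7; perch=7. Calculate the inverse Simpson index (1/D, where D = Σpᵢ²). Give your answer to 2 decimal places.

6.67

Total N = 7+10+12+8+7+7+7 = 58, so the proportions are 0.12069, 0.172414, 0.206897, 0.137931, 0.12069, 0.12069, 0.12069 (working shown to 6 dp, full precision carried).
D = 0.12069² + 0.172414² + 0.206897² + 0.137931² + 0.12069² + 0.12069² + 0.12069² = 0.014566 + 0.029727 + 0.042806 + 0.019025 + 0.014566 + 0.014566 + 0.014566 = 0.149822.
So 1/D = 6.6746, i.e. 6.67 to 2 decimal places.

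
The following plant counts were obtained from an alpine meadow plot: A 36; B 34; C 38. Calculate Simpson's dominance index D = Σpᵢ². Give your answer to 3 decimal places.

Total N = 36+34+38 = 108, so the proportions are 0.33333, 0.31481, 0.35185 (working shown to 5 dp, full precision carried).
D = 0.33333² + 0.31481² + 0.35185² = 0.11111 + 0.09911 + 0.12380 = 0.33402.
To 3 decimal places, D = 0.334.

0.334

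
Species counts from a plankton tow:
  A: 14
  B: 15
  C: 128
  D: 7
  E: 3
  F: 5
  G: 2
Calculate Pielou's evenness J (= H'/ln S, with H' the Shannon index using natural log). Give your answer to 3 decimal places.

Total N = 14+15+128+7+3+5+2 = 174, so the proportions are 0.08046, 0.08621, 0.73563, 0.04023, 0.01724, 0.02874, 0.01149 (working shown to 5 dp, full precision carried).
H' = −Σ pᵢ ln pᵢ = −((-0.20276) + (-0.21129) + (-0.22586) + (-0.12926) + (-0.07001) + (-0.10200) + (-0.05133)) = 0.99251.
With S = 7 species, ln S = 1.94591, so J = 0.99251/1.94591 = 0.51005, i.e. 0.510 to 3 decimal places.

0.510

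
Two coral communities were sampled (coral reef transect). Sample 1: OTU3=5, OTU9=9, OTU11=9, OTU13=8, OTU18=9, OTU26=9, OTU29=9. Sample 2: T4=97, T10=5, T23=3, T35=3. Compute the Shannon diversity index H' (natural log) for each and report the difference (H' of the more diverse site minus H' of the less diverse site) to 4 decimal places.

1.4923

Sample 1: N=58, proportions 0.086207, 0.155172, 0.155172, 0.137931, 0.155172, 0.155172, 0.155172, giving H' = 1.930136 (working shown to 6 dp, full precision carried).
Sample 2: N=108, proportions 0.898148, 0.046296, 0.027778, 0.027778, giving H' = 0.437818.
Difference = |1.930136 − 0.437818| = 1.492318, i.e. 1.4923 to 4 decimal places.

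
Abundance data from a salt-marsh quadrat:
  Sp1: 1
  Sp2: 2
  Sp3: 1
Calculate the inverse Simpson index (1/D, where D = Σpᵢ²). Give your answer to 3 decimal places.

Total N = 1+2+1 = 4, so the proportions are 0.25, 0.5, 0.25 (working shown to 6 dp, full precision carried).
D = 0.25² + 0.5² + 0.25² = 0.062500 + 0.250000 + 0.062500 = 0.375000.
So 1/D = 2.66667, i.e. 2.667 to 3 decimal places.

2.667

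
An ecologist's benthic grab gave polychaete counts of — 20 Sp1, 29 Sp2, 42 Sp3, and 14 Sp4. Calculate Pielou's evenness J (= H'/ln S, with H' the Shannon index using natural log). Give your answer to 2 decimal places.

Total N = 20+29+42+14 = 105, so the proportions are 0.1905, 0.2762, 0.4, 0.1333 (working shown to 4 dp, full precision carried).
H' = −Σ pᵢ ln pᵢ = −((-0.3159) + (-0.3554) + (-0.3665) + (-0.2687)) = 1.3064.
With S = 4 species, ln S = 1.3863, so J = 1.3064/1.3863 = 0.9424, i.e. 0.94 to 2 decimal places.

0.94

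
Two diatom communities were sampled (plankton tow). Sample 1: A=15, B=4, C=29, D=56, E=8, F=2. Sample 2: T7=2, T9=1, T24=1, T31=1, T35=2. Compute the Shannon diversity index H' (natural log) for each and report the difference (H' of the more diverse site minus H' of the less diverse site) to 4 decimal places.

Sample 1: N=114, proportions 0.131579, 0.035088, 0.254386, 0.491228, 0.070175, 0.017544, giving H' = 1.339189 (working shown to 6 dp, full precision carried).
Sample 2: N=7, proportions 0.285714, 0.142857, 0.142857, 0.142857, 0.285714, giving H' = 1.549826.
Difference = |1.339189 − 1.549826| = 0.210637, i.e. 0.2106 to 4 decimal places.

0.2106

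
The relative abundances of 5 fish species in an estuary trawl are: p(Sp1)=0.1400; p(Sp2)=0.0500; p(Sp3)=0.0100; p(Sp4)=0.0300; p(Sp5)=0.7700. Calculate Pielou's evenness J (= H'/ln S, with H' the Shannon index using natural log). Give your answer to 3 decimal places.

H' = −Σ pᵢ ln pᵢ = −((-0.27526) + (-0.14979) + (-0.04605) + (-0.10520) + (-0.20125)) = 0.77754 (working shown to 5 dp, full precision carried).
With S = 5 species, ln S = 1.60944, so J = 0.77754/1.60944 = 0.48311, i.e. 0.483 to 3 decimal places.

0.483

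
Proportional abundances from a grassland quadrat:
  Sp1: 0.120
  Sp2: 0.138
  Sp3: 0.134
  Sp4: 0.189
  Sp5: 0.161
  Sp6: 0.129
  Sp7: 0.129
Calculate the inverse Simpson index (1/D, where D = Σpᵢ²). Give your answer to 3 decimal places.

D = 0.12² + 0.138² + 0.134² + 0.189² + 0.161² + 0.129² + 0.129² = 0.0144000 + 0.0190440 + 0.0179560 + 0.0357210 + 0.0259210 + 0.0166410 + 0.0166410 = 0.1463240 (working shown to 7 dp, full precision carried).
So 1/D = 6.83415, i.e. 6.834 to 3 decimal places.

6.834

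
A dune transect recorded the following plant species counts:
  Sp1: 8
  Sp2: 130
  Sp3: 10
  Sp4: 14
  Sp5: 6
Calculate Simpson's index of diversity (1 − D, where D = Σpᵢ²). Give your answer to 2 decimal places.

0.39

Total N = 8+130+10+14+6 = 168, so the proportions are 0.0476, 0.7738, 0.0595, 0.0833, 0.0357 (working shown to 4 dp, full precision carried).
D = 0.0476² + 0.7738² + 0.0595² + 0.0833² + 0.0357² = 0.0023 + 0.5988 + 0.0035 + 0.0069 + 0.0013 = 0.6128.
So 1 − D = 0.3872, i.e. 0.39 to 2 decimal places.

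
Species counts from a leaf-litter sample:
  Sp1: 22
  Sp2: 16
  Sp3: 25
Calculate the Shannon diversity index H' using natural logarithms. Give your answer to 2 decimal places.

1.08

Total N = 22+16+25 = 63, so the proportions are 0.3492, 0.254, 0.3968 (working shown to 4 dp, full precision carried).
Each pᵢ ln pᵢ term: 0.3492×(-1.0521)=-0.3674, 0.254×(-1.3705)=-0.3481, 0.3968×(-0.9243)=-0.3668.
Sum = -1.0822, so H' = 1.08.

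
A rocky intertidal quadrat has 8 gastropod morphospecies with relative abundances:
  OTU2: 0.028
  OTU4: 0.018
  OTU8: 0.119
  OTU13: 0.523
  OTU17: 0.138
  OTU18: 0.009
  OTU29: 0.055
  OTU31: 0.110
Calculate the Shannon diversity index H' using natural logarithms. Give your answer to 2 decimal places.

1.48

Each pᵢ ln pᵢ term (working shown to 4 dp, full precision carried): 0.028×(-3.5756)=-0.1001, 0.018×(-4.0174)=-0.0723, 0.119×(-2.1286)=-0.2533, 0.523×(-0.6482)=-0.3390, 0.138×(-1.9805)=-0.2733, 0.009×(-4.7105)=-0.0424, 0.055×(-2.9004)=-0.1595, 0.11×(-2.2073)=-0.2428.
Sum = -1.4828, so H' = 1.48.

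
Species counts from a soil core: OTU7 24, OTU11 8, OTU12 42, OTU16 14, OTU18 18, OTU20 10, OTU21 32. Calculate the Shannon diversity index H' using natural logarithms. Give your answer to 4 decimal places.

Total N = 24+8+42+14+18+10+32 = 148, so the proportions are 0.162162, 0.054054, 0.283784, 0.094595, 0.121622, 0.067568, 0.216216 (working shown to 6 dp, full precision carried).
Each pᵢ ln pᵢ term: 0.162162×(-1.819158)=-0.294999, 0.054054×(-2.917771)=-0.157717, 0.283784×(-1.259543)=-0.357438, 0.094595×(-2.358155)=-0.223069, 0.121622×(-2.106841)=-0.256237, 0.067568×(-2.694627)=-0.182069, 0.216216×(-1.531476)=-0.331130.
Sum = -1.802659, so H' = 1.8027.

1.8027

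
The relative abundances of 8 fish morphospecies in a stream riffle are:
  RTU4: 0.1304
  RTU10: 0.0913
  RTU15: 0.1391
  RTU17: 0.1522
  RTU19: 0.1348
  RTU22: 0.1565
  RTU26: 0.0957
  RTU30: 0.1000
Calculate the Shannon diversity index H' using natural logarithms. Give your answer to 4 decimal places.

2.0603

Each pᵢ ln pᵢ term (working shown to 6 dp, full precision carried): 0.1304×(-2.037149)=-0.265644, 0.0913×(-2.393604)=-0.218536, 0.1391×(-1.972562)=-0.274383, 0.1522×(-1.882560)=-0.286526, 0.1348×(-2.003963)=-0.270134, 0.1565×(-1.854699)=-0.290260, 0.0957×(-2.346537)=-0.224564, 0.1×(-2.302585)=-0.230259.
Sum = -2.060306, so H' = 2.0603.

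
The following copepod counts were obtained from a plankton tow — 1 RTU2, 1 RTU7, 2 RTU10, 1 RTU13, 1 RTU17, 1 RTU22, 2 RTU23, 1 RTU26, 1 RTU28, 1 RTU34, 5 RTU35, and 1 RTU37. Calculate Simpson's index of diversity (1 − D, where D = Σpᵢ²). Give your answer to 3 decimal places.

Total N = 1+1+2+1+1+1+2+1+1+1+5+1 = 18, so the proportions are 0.05556, 0.05556, 0.11111, 0.05556, 0.05556, 0.05556, 0.11111, 0.05556, 0.05556, 0.05556, 0.27778, 0.05556 (working shown to 5 dp, full precision carried).
D = 0.05556² + 0.05556² + 0.11111² + 0.05556² + 0.05556² + 0.05556² + 0.11111² + 0.05556² + 0.05556² + 0.05556² + 0.27778² + 0.05556² = 0.00309 + 0.00309 + 0.01235 + 0.00309 + 0.00309 + 0.00309 + 0.01235 + 0.00309 + 0.00309 + 0.00309 + 0.07716 + 0.00309 = 0.12963.
So 1 − D = 0.87037, i.e. 0.870 to 3 decimal places.

0.870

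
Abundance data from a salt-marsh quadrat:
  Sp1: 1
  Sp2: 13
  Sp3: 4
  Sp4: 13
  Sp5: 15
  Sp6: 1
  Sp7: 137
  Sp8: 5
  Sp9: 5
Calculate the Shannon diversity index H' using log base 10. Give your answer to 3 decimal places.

0.490

Total N = 1+13+4+13+15+1+137+5+5 = 194, so the proportions are 0.00515, 0.06701, 0.02062, 0.06701, 0.07732, 0.00515, 0.70619, 0.02577, 0.02577 (working shown to 5 dp, full precision carried).
Each pᵢ log₁₀ pᵢ term: 0.00515×(-2.28780)=-0.01179, 0.06701×(-1.17386)=-0.07866, 0.02062×(-1.68574)=-0.03476, 0.06701×(-1.17386)=-0.07866, 0.07732×(-1.11171)=-0.08596, 0.00515×(-2.28780)=-0.01179, 0.70619×(-0.15108)=-0.10669, 0.02577×(-1.58883)=-0.04095, 0.02577×(-1.58883)=-0.04095.
Sum = -0.49021, so H' = 0.490.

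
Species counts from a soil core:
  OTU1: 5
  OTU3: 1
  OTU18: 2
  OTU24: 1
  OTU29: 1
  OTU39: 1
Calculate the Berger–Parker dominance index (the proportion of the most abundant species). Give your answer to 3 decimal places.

Total N = 5+1+2+1+1+1 = 11, so the proportions are 0.45455, 0.09091, 0.18182, 0.09091, 0.09091, 0.09091 (working shown to 5 dp, full precision carried).
The largest proportion is 0.45455, i.e. d = 0.455 to 3 decimal places.

0.455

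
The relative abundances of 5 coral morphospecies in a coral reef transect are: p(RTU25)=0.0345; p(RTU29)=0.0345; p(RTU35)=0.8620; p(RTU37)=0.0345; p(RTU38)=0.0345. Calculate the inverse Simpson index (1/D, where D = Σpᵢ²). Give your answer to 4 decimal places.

1.3372

D = 0.0345² + 0.0345² + 0.862² + 0.0345² + 0.0345² = 0.0011903 + 0.0011903 + 0.7430440 + 0.0011903 + 0.0011903 = 0.7478050 (working shown to 7 dp, full precision carried).
So 1/D = 1.337247, i.e. 1.3372 to 4 decimal places.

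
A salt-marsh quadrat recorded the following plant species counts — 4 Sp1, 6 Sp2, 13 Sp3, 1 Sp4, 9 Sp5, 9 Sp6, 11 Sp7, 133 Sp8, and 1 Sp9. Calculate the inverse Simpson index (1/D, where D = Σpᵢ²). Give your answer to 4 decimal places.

1.9219

Total N = 4+6+13+1+9+9+11+133+1 = 187, so the proportions are 0.0213904, 0.0320856, 0.0695187, 0.0053476, 0.0481283, 0.0481283, 0.0588235, 0.7112299, 0.0053476 (working shown to 7 dp, full precision carried).
D = 0.0213904² + 0.0320856² + 0.0695187² + 0.0053476² + 0.0481283² + 0.0481283² + 0.0588235² + 0.7112299² + 0.0053476² = 0.0004575 + 0.0010295 + 0.0048329 + 0.0000286 + 0.0023163 + 0.0023163 + 0.0034602 + 0.5058480 + 0.0000286 = 0.5203180.
So 1/D = 1.921902, i.e. 1.9219 to 4 decimal places.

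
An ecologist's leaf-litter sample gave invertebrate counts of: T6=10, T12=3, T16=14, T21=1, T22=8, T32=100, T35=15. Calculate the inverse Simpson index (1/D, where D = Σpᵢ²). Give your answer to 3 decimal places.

Total N = 10+3+14+1+8+100+15 = 151, so the proportions are 0.066225, 0.019868, 0.092715, 0.006623, 0.05298, 0.662252, 0.099338 (working shown to 6 dp, full precision carried).
D = 0.066225² + 0.019868² + 0.092715² + 0.006623² + 0.05298² + 0.662252² + 0.099338² = 0.004386 + 0.000395 + 0.008596 + 0.000044 + 0.002807 + 0.438577 + 0.009868 = 0.464673.
So 1/D = 2.15205, i.e. 2.152 to 3 decimal places.

2.152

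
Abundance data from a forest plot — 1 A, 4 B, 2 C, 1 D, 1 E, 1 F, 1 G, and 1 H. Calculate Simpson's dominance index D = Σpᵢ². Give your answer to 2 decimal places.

Total N = 1+4+2+1+1+1+1+1 = 12, so the proportions are 0.0833, 0.3333, 0.1667, 0.0833, 0.0833, 0.0833, 0.0833, 0.0833 (working shown to 4 dp, full precision carried).
D = 0.0833² + 0.3333² + 0.1667² + 0.0833² + 0.0833² + 0.0833² + 0.0833² + 0.0833² = 0.0069 + 0.1111 + 0.0278 + 0.0069 + 0.0069 + 0.0069 + 0.0069 + 0.0069 = 0.1806.
To 2 decimal places, D = 0.18.

0.18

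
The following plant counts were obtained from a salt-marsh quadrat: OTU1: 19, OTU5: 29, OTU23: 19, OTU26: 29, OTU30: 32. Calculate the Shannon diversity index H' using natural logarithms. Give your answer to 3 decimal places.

Total N = 19+29+19+29+32 = 128, so the proportions are 0.14844, 0.22656, 0.14844, 0.22656, 0.25 (working shown to 5 dp, full precision carried).
Each pᵢ ln pᵢ term: 0.14844×(-1.90759)=-0.28316, 0.22656×(-1.48473)=-0.33639, 0.14844×(-1.90759)=-0.28316, 0.22656×(-1.48473)=-0.33639, 0.25×(-1.38629)=-0.34657.
Sum = -1.58566, so H' = 1.586.

1.586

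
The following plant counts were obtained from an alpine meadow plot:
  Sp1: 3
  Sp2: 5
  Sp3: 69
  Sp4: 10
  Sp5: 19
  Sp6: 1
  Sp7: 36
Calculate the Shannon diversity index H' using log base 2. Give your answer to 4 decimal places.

Total N = 3+5+69+10+19+1+36 = 143, so the proportions are 0.020979, 0.034965, 0.482517, 0.06993, 0.132867, 0.006993, 0.251748 (working shown to 6 dp, full precision carried).
Each pᵢ log₂ pᵢ term: 0.020979×(-5.574909)=-0.116956, 0.034965×(-4.837943)=-0.169159, 0.482517×(-1.051347)=-0.507293, 0.06993×(-3.837943)=-0.268388, 0.132867×(-2.911944)=-0.386902, 0.006993×(-7.159871)=-0.050069, 0.251748×(-1.989946)=-0.500966.
Sum = -1.999732, so H' = 1.9997.

1.9997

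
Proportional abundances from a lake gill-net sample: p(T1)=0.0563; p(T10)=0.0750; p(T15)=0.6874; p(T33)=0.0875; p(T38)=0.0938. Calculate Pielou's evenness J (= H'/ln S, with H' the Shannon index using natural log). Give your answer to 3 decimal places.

H' = −Σ pᵢ ln pᵢ = −((-0.16198) + (-0.19427) + (-0.25766) + (-0.21316) + (-0.22199)) = 1.04906 (working shown to 5 dp, full precision carried).
With S = 5 species, ln S = 1.60944, so J = 1.04906/1.60944 = 0.65182, i.e. 0.652 to 3 decimal places.

0.652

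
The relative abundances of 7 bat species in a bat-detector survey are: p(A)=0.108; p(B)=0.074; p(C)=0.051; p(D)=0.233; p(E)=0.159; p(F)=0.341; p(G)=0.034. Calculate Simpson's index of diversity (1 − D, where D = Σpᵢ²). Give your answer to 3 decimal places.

D = 0.108² + 0.074² + 0.051² + 0.233² + 0.159² + 0.341² + 0.034² = 0.01166 + 0.00548 + 0.00260 + 0.05429 + 0.02528 + 0.11628 + 0.00116 = 0.21675 (working shown to 5 dp, full precision carried).
So 1 − D = 0.78325, i.e. 0.783 to 3 decimal places.

0.783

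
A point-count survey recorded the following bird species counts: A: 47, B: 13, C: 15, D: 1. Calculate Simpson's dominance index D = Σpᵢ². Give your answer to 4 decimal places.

Total N = 47+13+15+1 = 76, so the proportions are 0.618421, 0.171053, 0.197368, 0.013158 (working shown to 6 dp, full precision carried).
D = 0.618421² + 0.171053² + 0.197368² + 0.013158² = 0.382445 + 0.029259 + 0.038954 + 0.000173 = 0.450831.
To 4 decimal places, D = 0.4508.

0.4508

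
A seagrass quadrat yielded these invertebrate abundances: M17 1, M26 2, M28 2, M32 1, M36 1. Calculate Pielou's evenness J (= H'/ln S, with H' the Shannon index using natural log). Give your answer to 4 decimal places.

Total N = 1+2+2+1+1 = 7, so the proportions are 0.142857, 0.285714, 0.285714, 0.142857, 0.142857 (working shown to 6 dp, full precision carried).
H' = −Σ pᵢ ln pᵢ = −((-0.277987) + (-0.357932) + (-0.357932) + (-0.277987) + (-0.277987)) = 1.549826.
With S = 5 species, ln S = 1.609438, so J = 1.549826/1.609438 = 0.962961, i.e. 0.9630 to 4 decimal places.

0.9630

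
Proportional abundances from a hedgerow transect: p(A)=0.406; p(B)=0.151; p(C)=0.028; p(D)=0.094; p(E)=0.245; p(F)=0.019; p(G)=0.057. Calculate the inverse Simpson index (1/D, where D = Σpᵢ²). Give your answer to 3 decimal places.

3.833

D = 0.406² + 0.151² + 0.028² + 0.094² + 0.245² + 0.019² + 0.057² = 0.1648360 + 0.0228010 + 0.0007840 + 0.0088360 + 0.0600250 + 0.0003610 + 0.0032490 = 0.2608920 (working shown to 7 dp, full precision carried).
So 1/D = 3.83300, i.e. 3.833 to 3 decimal places.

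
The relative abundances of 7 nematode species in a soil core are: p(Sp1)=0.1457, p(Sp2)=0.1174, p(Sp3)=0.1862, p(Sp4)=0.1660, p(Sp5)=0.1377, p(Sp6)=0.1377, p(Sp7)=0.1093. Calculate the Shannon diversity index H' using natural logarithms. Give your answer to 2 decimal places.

Each pᵢ ln pᵢ term (working shown to 4 dp, full precision carried): 0.1457×(-1.9262)=-0.2806, 0.1174×(-2.1422)=-0.2515, 0.1862×(-1.6809)=-0.3130, 0.166×(-1.7958)=-0.2981, 0.1377×(-1.9827)=-0.2730, 0.1377×(-1.9827)=-0.2730, 0.1093×(-2.2137)=-0.2420.
Sum = -1.9312, so H' = 1.93.

1.93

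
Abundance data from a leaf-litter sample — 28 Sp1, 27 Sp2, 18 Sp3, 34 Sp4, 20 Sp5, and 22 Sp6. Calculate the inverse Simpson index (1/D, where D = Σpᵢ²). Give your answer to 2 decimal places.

Total N = 28+27+18+34+20+22 = 149, so the proportions are 0.187919, 0.181208, 0.120805, 0.228188, 0.134228, 0.147651 (working shown to 6 dp, full precision carried).
D = 0.187919² + 0.181208² + 0.120805² + 0.228188² + 0.134228² + 0.147651² = 0.035314 + 0.032836 + 0.014594 + 0.052070 + 0.018017 + 0.021801 = 0.174632.
So 1/D = 5.7263, i.e. 5.73 to 2 decimal places.

5.73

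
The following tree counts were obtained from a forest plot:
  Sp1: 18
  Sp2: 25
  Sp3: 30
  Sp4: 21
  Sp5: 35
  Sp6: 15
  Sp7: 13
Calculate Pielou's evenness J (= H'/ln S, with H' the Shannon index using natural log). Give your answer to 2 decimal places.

0.97

Total N = 18+25+30+21+35+15+13 = 157, so the proportions are 0.1146, 0.1592, 0.1911, 0.1338, 0.2229, 0.0955, 0.0828 (working shown to 4 dp, full precision carried).
H' = −Σ pᵢ ln pᵢ = −((-0.2483) + (-0.2926) + (-0.3163) + (-0.2691) + (-0.3346) + (-0.2243) + (-0.2063)) = 1.8915.
With S = 7 species, ln S = 1.9459, so J = 1.8915/1.9459 = 0.9720, i.e. 0.97 to 2 decimal places.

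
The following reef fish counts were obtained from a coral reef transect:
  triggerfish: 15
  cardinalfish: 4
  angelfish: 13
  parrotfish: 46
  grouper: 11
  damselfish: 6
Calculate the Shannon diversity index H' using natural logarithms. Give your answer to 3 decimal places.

1.472

Total N = 15+4+13+46+11+6 = 95, so the proportions are 0.15789, 0.04211, 0.13684, 0.48421, 0.11579, 0.06316 (working shown to 5 dp, full precision carried).
Each pᵢ ln pᵢ term: 0.15789×(-1.84583)=-0.29145, 0.04211×(-3.16758)=-0.13337, 0.13684×(-1.98893)=-0.27217, 0.48421×(-0.72524)=-0.35117, 0.11579×(-2.15598)=-0.24964, 0.06316×(-2.76212)=-0.17445.
Sum = -1.47224, so H' = 1.472.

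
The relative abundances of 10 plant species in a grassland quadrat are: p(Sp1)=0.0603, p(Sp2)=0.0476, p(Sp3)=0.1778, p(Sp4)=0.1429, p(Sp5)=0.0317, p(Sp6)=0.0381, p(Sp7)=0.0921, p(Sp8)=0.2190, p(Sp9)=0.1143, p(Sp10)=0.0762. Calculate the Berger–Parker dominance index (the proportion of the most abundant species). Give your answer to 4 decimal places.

0.2190

The largest proportion is 0.219, i.e. d = 0.2190 to 4 decimal places.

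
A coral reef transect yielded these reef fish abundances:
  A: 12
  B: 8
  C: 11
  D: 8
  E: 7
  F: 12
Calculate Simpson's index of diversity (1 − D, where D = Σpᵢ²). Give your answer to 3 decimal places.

0.826

Total N = 12+8+11+8+7+12 = 58, so the proportions are 0.2069, 0.13793, 0.18966, 0.13793, 0.12069, 0.2069 (working shown to 5 dp, full precision carried).
D = 0.2069² + 0.13793² + 0.18966² + 0.13793² + 0.12069² + 0.2069² = 0.04281 + 0.01902 + 0.03597 + 0.01902 + 0.01457 + 0.04281 = 0.17420.
So 1 − D = 0.82580, i.e. 0.826 to 3 decimal places.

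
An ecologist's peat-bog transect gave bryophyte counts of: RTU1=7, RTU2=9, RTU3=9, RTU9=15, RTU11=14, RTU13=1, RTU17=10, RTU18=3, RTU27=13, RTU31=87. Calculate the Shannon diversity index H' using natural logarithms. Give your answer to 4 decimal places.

1.6779

Total N = 7+9+9+15+14+1+10+3+13+87 = 168, so the proportions are 0.041667, 0.053571, 0.053571, 0.089286, 0.083333, 0.005952, 0.059524, 0.017857, 0.077381, 0.517857 (working shown to 6 dp, full precision carried).
Each pᵢ ln pᵢ term: 0.041667×(-3.178054)=-0.132419, 0.053571×(-2.926739)=-0.156790, 0.053571×(-2.926739)=-0.156790, 0.089286×(-2.415914)=-0.215707, 0.083333×(-2.484907)=-0.207076, 0.005952×(-5.123964)=-0.030500, 0.059524×(-2.821379)=-0.167939, 0.017857×(-4.025352)=-0.071881, 0.077381×(-2.559015)=-0.198019, 0.517857×(-0.658056)=-0.340779.
Sum = -1.677898, so H' = 1.6779.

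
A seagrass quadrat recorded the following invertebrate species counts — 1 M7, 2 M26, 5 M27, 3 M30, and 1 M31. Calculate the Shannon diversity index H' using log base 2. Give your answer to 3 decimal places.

2.055

Total N = 1+2+5+3+1 = 12, so the proportions are 0.08333, 0.16667, 0.41667, 0.25, 0.08333 (working shown to 5 dp, full precision carried).
Each pᵢ log₂ pᵢ term: 0.08333×(-3.58496)=-0.29875, 0.16667×(-2.58496)=-0.43083, 0.41667×(-1.26303)=-0.52626, 0.25×(-2.00000)=-0.50000, 0.08333×(-3.58496)=-0.29875.
Sum = -2.05459, so H' = 2.055.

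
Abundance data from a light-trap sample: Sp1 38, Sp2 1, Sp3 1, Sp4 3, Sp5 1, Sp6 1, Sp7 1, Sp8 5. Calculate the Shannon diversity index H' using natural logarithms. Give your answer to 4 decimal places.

Total N = 38+1+1+3+1+1+1+5 = 51, so the proportions are 0.745098, 0.019608, 0.019608, 0.058824, 0.019608, 0.019608, 0.019608, 0.098039 (working shown to 6 dp, full precision carried).
Each pᵢ ln pᵢ term: 0.745098×(-0.294239)=-0.219237, 0.019608×(-3.931826)=-0.077095, 0.019608×(-3.931826)=-0.077095, 0.058824×(-2.833213)=-0.166660, 0.019608×(-3.931826)=-0.077095, 0.019608×(-3.931826)=-0.077095, 0.019608×(-3.931826)=-0.077095, 0.098039×(-2.322388)=-0.227685.
Sum = -0.999055, so H' = 0.9991.

0.9991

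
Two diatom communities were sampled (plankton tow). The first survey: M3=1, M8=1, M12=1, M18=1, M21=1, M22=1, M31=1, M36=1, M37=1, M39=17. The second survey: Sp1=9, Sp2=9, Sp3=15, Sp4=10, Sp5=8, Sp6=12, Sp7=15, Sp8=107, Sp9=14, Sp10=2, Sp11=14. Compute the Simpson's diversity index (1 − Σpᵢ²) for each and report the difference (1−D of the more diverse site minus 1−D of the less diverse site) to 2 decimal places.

The first survey: N=26, proportions 0.0385, 0.0385, 0.0385, 0.0385, 0.0385, 0.0385, 0.0385, 0.0385, 0.0385, 0.6538, giving 1−D = 0.5592 (working shown to 4 dp, full precision carried).
The second survey: N=215, proportions 0.0419, 0.0419, 0.0698, 0.0465, 0.0372, 0.0558, 0.0698, 0.4977, 0.0651, 0.0093, 0.0651, giving 1−D = 0.7239.
Difference = |0.5592 − 0.7239| = 0.1647, i.e. 0.16 to 2 decimal places.

0.16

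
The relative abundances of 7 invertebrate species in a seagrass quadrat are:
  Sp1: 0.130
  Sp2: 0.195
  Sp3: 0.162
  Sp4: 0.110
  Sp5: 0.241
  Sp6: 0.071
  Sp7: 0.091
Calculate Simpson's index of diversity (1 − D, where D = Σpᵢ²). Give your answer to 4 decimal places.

0.8353

D = 0.13² + 0.195² + 0.162² + 0.11² + 0.241² + 0.071² + 0.091² = 0.016900 + 0.038025 + 0.026244 + 0.012100 + 0.058081 + 0.005041 + 0.008281 = 0.164672 (working shown to 6 dp, full precision carried).
So 1 − D = 0.835328, i.e. 0.8353 to 4 decimal places.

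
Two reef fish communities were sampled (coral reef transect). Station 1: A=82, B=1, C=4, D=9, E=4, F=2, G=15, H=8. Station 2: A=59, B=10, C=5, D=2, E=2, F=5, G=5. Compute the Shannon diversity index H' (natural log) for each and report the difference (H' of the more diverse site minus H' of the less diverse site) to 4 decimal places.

Station 1: N=125, proportions 0.656, 0.008, 0.032, 0.072, 0.032, 0.016, 0.12, 0.064, giving H' = 1.221442 (working shown to 6 dp, full precision carried).
Station 2: N=88, proportions 0.670455, 0.113636, 0.056818, 0.022727, 0.022727, 0.056818, 0.056818, giving H' = 1.176033.
Difference = |1.221442 − 1.176033| = 0.045409, i.e. 0.0454 to 4 decimal places.

0.0454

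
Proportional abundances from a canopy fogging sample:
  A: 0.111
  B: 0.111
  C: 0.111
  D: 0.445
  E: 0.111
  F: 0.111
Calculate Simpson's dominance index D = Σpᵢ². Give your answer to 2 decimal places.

0.26

D = 0.111² + 0.111² + 0.111² + 0.445² + 0.111² + 0.111² = 0.0123 + 0.0123 + 0.0123 + 0.1980 + 0.0123 + 0.0123 = 0.2596 (working shown to 4 dp, full precision carried).
To 2 decimal places, D = 0.26.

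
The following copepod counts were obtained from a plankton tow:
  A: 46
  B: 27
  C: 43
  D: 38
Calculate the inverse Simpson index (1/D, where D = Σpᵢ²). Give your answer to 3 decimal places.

3.864

Total N = 46+27+43+38 = 154, so the proportions are 0.2987013, 0.1753247, 0.2792208, 0.2467532 (working shown to 7 dp, full precision carried).
D = 0.2987013² + 0.1753247² + 0.2792208² + 0.2467532² = 0.0892225 + 0.0307387 + 0.0779642 + 0.0608872 = 0.2588126.
So 1/D = 3.86380, i.e. 3.864 to 3 decimal places.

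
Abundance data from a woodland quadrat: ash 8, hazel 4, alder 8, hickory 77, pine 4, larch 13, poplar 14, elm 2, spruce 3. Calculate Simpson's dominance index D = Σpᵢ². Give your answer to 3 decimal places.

0.366

Total N = 8+4+8+77+4+13+14+2+3 = 133, so the proportions are 0.06015, 0.03008, 0.06015, 0.57895, 0.03008, 0.09774, 0.10526, 0.01504, 0.02256 (working shown to 5 dp, full precision carried).
D = 0.06015² + 0.03008² + 0.06015² + 0.57895² + 0.03008² + 0.09774² + 0.10526² + 0.01504² + 0.02256² = 0.00362 + 0.00090 + 0.00362 + 0.33518 + 0.00090 + 0.00955 + 0.01108 + 0.00023 + 0.00051 = 0.36559.
To 3 decimal places, D = 0.366.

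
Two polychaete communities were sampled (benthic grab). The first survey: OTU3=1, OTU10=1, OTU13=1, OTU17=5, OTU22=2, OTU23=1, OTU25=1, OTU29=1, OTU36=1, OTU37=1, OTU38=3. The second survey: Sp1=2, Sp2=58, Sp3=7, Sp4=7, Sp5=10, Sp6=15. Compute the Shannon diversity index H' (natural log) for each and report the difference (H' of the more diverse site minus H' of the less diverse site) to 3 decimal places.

0.899

The first survey: N=18, proportions 0.05556, 0.05556, 0.05556, 0.27778, 0.11111, 0.05556, 0.05556, 0.05556, 0.05556, 0.05556, 0.16667, giving H' = 2.18319 (working shown to 5 dp, full precision carried).
The second survey: N=99, proportions 0.0202, 0.58586, 0.07071, 0.07071, 0.10101, 0.15152, giving H' = 1.28420.
Difference = |2.18319 − 1.28420| = 0.89899, i.e. 0.899 to 3 decimal places.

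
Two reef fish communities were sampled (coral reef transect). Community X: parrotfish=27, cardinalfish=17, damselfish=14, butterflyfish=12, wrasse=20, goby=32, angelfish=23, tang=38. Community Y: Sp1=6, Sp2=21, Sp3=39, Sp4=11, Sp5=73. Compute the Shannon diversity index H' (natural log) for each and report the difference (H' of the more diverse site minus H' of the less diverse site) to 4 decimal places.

Community X: N=183, proportions 0.147541, 0.0928962, 0.0765027, 0.0655738, 0.1092896, 0.1748634, 0.1256831, 0.2076503, giving H' = 2.0123236 (working shown to 7 dp, full precision carried).
Community Y: N=150, proportions 0.04, 0.14, 0.26, 0.0733333, 0.4866667, giving H' = 1.2963365.
Difference = |2.0123236 − 1.2963365| = 0.7159871, i.e. 0.7160 to 4 decimal places.

0.7160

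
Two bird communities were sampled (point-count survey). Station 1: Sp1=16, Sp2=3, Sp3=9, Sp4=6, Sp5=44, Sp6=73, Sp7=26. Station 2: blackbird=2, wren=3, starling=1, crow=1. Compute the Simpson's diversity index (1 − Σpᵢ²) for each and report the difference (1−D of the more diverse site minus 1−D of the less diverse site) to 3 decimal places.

Station 1: N=177, proportions 0.0904, 0.01695, 0.05085, 0.0339, 0.24859, 0.41243, 0.14689, giving 1−D = 0.73434 (working shown to 5 dp, full precision carried).
Station 2: N=7, proportions 0.28571, 0.42857, 0.14286, 0.14286, giving 1−D = 0.69388.
Difference = |0.73434 − 0.69388| = 0.04046, i.e. 0.040 to 3 decimal places.

0.040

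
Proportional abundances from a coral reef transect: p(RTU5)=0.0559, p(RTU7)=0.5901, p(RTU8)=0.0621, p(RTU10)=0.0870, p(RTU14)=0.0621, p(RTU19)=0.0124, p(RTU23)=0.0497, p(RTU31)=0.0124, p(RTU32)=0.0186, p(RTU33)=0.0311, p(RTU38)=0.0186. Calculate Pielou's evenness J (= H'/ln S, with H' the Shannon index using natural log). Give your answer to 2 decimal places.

0.64

H' = −Σ pᵢ ln pᵢ = −((-0.1612) + (-0.3113) + (-0.1726) + (-0.2124) + (-0.1726) + (-0.0544) + (-0.1492) + (-0.0544) + (-0.0741) + (-0.1079) + (-0.0741)) = 1.5443 (working shown to 4 dp, full precision carried).
With S = 11 species, ln S = 2.3979, so J = 1.5443/2.3979 = 0.6440, i.e. 0.64 to 2 decimal places.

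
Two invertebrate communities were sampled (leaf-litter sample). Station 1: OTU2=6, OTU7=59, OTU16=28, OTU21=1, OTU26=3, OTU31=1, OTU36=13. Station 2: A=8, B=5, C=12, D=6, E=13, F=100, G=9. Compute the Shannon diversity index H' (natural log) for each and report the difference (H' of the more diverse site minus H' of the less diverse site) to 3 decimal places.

Station 1: N=111, proportions 0.05405, 0.53153, 0.25225, 0.00901, 0.02703, 0.00901, 0.11712, giving H' = 1.27469 (working shown to 5 dp, full precision carried).
Station 2: N=153, proportions 0.05229, 0.03268, 0.07843, 0.03922, 0.08497, 0.65359, 0.05882, giving H' = 1.24685.
Difference = |1.27469 − 1.24685| = 0.02784, i.e. 0.028 to 3 decimal places.

0.028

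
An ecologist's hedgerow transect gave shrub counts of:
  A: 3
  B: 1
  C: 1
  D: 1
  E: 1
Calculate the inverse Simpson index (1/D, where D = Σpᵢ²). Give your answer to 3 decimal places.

Total N = 3+1+1+1+1 = 7, so the proportions are 0.4285714, 0.1428571, 0.1428571, 0.1428571, 0.1428571 (working shown to 7 dp, full precision carried).
D = 0.4285714² + 0.1428571² + 0.1428571² + 0.1428571² + 0.1428571² = 0.1836735 + 0.0204082 + 0.0204082 + 0.0204082 + 0.0204082 = 0.2653061.
So 1/D = 3.76923, i.e. 3.769 to 3 decimal places.

3.769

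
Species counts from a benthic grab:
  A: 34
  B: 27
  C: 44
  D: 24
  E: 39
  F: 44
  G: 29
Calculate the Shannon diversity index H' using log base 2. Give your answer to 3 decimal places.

2.772

Total N = 34+27+44+24+39+44+29 = 241, so the proportions are 0.14108, 0.11203, 0.18257, 0.09959, 0.16183, 0.18257, 0.12033 (working shown to 5 dp, full precision carried).
Each pᵢ log₂ pᵢ term: 0.14108×(-2.82543)=-0.39861, 0.11203×(-3.15800)=-0.35380, 0.18257×(-2.45346)=-0.44793, 0.09959×(-3.32793)=-0.33141, 0.16183×(-2.62749)=-0.42520, 0.18257×(-2.45346)=-0.44793, 0.12033×(-3.05491)=-0.36760.
Sum = -2.77249, so H' = 2.772.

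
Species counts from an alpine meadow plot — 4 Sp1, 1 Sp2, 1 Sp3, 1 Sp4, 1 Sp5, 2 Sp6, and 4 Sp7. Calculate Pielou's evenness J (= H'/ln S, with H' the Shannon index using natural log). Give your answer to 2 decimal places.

0.90

Total N = 4+1+1+1+1+2+4 = 14, so the proportions are 0.2857, 0.0714, 0.0714, 0.0714, 0.0714, 0.1429, 0.2857 (working shown to 4 dp, full precision carried).
H' = −Σ pᵢ ln pᵢ = −((-0.3579) + (-0.1885) + (-0.1885) + (-0.1885) + (-0.1885) + (-0.2780) + (-0.3579)) = 1.7479.
With S = 7 species, ln S = 1.9459, so J = 1.7479/1.9459 = 0.8982, i.e. 0.90 to 2 decimal places.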